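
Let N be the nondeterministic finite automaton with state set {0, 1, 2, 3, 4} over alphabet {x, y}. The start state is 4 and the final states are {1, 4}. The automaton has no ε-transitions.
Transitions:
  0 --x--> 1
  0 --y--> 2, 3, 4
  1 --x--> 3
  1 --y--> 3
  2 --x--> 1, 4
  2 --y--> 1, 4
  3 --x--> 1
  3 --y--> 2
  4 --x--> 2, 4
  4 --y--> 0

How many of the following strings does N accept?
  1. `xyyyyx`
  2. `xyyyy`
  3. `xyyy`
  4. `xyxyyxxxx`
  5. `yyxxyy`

5

`xyyyyx`: accepted
`xyyyy`: accepted
`xyyy`: accepted
`xyxyyxxxx`: accepted
`yyxxyy`: accepted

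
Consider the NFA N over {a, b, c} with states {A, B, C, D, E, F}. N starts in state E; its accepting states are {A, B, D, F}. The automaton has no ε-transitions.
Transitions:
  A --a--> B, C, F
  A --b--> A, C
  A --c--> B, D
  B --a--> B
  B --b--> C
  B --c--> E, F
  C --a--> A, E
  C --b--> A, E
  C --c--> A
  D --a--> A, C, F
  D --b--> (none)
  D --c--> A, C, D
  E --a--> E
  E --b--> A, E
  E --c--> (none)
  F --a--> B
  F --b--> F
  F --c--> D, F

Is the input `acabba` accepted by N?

Start: {E}
read a: {E}
read c: {}
The reachable set is empty and stays empty for the remaining 4 symbols.
Reachable ∩ accepting = {} — empty.

rejected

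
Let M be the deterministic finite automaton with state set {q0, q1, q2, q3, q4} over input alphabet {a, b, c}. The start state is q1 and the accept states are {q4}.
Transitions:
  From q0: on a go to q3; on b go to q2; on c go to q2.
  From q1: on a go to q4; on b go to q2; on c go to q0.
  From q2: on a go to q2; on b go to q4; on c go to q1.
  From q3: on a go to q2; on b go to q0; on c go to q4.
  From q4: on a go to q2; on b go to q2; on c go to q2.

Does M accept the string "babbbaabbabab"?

q1 --b--> q2
q2 --a--> q2
q2 --b--> q4
q4 --b--> q2
q2 --b--> q4
q4 --a--> q2
q2 --a--> q2
q2 --b--> q4
q4 --b--> q2
q2 --a--> q2
q2 --b--> q4
q4 --a--> q2
q2 --b--> q4
End in state q4, which is an accepting state.

accepted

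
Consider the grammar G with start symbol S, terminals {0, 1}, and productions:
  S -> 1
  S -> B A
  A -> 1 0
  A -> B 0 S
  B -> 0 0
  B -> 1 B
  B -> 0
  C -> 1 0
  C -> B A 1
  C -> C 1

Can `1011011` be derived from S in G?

no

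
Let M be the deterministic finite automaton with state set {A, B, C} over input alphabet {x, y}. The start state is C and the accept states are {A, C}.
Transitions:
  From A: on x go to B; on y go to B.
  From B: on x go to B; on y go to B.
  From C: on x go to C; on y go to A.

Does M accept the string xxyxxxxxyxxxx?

rejected

C --x--> C
C --x--> C
C --y--> A
A --x--> B
B --x--> B
B --x--> B
B --x--> B
B --x--> B
B --y--> B
B --x--> B
B --x--> B
B --x--> B
B --x--> B
End in state B, which is not an accepting state.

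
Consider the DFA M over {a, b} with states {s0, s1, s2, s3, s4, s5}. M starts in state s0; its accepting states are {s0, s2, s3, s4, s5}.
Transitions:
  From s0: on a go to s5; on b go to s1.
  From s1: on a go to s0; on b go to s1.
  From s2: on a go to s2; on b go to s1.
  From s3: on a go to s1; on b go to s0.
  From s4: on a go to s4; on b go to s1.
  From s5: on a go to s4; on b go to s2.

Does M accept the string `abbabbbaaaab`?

s0 --a--> s5
s5 --b--> s2
s2 --b--> s1
s1 --a--> s0
s0 --b--> s1
s1 --b--> s1
s1 --b--> s1
s1 --a--> s0
s0 --a--> s5
s5 --a--> s4
s4 --a--> s4
s4 --b--> s1
End in state s1, which is not an accepting state.

rejected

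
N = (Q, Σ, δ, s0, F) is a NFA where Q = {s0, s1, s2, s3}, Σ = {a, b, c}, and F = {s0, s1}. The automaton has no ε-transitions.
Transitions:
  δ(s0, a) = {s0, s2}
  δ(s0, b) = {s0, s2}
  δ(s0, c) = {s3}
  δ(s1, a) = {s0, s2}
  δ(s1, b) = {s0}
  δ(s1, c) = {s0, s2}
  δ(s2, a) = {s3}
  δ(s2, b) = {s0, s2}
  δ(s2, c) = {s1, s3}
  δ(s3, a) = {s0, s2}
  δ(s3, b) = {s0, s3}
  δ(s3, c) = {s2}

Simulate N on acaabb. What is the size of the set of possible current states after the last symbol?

3

Start: {s0}
read a: {s0, s2}
read c: {s1, s3}
read a: {s0, s2}
read a: {s0, s2, s3}
read b: {s0, s2, s3}
read b: {s0, s2, s3}
Final reachable set {s0, s2, s3} has 3 states.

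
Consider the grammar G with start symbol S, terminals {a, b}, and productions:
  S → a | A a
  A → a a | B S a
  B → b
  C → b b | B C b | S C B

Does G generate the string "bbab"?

no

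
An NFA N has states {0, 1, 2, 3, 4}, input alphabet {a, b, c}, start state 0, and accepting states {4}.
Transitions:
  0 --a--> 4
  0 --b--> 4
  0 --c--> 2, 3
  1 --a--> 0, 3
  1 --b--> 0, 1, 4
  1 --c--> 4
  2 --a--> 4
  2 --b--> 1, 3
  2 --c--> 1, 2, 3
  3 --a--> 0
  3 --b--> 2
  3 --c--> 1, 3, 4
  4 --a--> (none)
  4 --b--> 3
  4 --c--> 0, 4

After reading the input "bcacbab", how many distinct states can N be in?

1

Start: {0}
read b: {4}
read c: {0, 4}
read a: {4}
read c: {0, 4}
read b: {3, 4}
read a: {0}
read b: {4}
Final reachable set {4} has 1 state.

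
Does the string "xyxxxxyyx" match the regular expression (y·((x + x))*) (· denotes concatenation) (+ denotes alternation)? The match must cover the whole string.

no

No split of xyxxxxyyx into u·v has y matching u and ((x+x))* matching v.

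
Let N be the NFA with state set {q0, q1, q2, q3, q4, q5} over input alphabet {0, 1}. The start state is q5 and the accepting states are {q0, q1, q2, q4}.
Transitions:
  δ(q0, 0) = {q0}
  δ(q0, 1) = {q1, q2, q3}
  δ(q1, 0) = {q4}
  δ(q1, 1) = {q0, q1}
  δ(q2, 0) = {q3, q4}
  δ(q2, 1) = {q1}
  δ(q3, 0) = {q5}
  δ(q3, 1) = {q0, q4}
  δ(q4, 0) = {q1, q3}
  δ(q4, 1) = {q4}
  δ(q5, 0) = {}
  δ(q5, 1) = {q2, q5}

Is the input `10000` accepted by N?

accepted

Start: {q5}
read 1: {q2, q5}
read 0: {q3, q4}
read 0: {q1, q3, q5}
read 0: {q4, q5}
read 0: {q1, q3}
Reachable ∩ accepting = {q1} — nonempty.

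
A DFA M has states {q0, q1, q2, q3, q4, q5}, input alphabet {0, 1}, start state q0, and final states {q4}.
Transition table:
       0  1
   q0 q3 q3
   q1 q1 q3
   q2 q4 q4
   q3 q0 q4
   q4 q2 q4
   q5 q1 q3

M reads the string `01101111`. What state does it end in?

q0 --0--> q3
q3 --1--> q4
q4 --1--> q4
q4 --0--> q2
q2 --1--> q4
q4 --1--> q4
q4 --1--> q4
q4 --1--> q4

q4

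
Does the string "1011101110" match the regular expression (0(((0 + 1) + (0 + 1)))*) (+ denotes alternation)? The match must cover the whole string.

no

No split of 1011101110 into u·v has 0 matching u and (((0+1)+(0+1)))* matching v.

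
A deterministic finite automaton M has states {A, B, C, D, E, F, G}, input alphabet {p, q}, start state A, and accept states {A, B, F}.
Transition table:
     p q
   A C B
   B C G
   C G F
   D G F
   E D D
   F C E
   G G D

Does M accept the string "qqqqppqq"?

A --q--> B
B --q--> G
G --q--> D
D --q--> F
F --p--> C
C --p--> G
G --q--> D
D --q--> F
End in state F, which is an accepting state.

accepted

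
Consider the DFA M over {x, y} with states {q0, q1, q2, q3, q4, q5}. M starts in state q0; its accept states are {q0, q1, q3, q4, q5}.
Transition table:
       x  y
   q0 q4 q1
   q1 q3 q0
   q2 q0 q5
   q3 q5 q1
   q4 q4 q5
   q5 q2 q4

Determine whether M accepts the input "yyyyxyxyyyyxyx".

rejected

q0 --y--> q1
q1 --y--> q0
q0 --y--> q1
q1 --y--> q0
q0 --x--> q4
q4 --y--> q5
q5 --x--> q2
q2 --y--> q5
q5 --y--> q4
q4 --y--> q5
q5 --y--> q4
q4 --x--> q4
q4 --y--> q5
q5 --x--> q2
End in state q2, which is not an accepting state.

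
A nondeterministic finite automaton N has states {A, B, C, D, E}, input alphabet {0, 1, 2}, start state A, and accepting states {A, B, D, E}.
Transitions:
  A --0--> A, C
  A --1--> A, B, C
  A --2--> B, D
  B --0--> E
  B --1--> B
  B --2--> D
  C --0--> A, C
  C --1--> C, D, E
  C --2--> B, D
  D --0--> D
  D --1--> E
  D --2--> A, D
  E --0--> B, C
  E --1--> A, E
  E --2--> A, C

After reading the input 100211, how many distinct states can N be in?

3

Start: {A}
read 1: {A, B, C}
read 0: {A, C, E}
read 0: {A, B, C}
read 2: {B, D}
read 1: {B, E}
read 1: {A, B, E}
Final reachable set {A, B, E} has 3 states.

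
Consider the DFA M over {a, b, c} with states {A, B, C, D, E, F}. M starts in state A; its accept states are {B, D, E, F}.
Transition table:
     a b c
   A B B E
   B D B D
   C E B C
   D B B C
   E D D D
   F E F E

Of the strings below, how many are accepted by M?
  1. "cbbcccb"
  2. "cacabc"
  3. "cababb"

2

"cbbcccb": accepted
"cacabc": rejected
"cababb": accepted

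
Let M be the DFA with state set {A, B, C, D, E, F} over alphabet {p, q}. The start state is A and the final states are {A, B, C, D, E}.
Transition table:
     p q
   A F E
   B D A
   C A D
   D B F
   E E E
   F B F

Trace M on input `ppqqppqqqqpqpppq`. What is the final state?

E

A --p--> F
F --p--> B
B --q--> A
A --q--> E
E --p--> E
E --p--> E
E --q--> E
E --q--> E
E --q--> E
E --q--> E
E --p--> E
E --q--> E
E --p--> E
E --p--> E
E --p--> E
E --q--> E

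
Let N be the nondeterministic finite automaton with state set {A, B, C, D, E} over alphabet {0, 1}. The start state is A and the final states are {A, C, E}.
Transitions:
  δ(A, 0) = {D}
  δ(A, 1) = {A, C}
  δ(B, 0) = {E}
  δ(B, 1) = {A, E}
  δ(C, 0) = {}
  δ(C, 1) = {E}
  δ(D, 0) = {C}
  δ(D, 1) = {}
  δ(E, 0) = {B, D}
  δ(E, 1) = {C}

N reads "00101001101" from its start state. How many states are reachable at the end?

2

Start: {A}
read 0: {D}
read 0: {C}
read 1: {E}
read 0: {B, D}
read 1: {A, E}
read 0: {B, D}
read 0: {C, E}
read 1: {C, E}
read 1: {C, E}
read 0: {B, D}
read 1: {A, E}
Final reachable set {A, E} has 2 states.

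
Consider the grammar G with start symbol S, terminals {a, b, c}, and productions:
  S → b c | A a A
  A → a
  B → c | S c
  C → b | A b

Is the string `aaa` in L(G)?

S ⇒ AaA ⇒ aaA ⇒ aaa

yes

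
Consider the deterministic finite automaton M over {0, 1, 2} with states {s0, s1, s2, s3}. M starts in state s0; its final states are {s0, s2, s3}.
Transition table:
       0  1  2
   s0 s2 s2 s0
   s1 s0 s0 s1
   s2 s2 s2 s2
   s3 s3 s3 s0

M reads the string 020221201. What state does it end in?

s2

s0 --0--> s2
s2 --2--> s2
s2 --0--> s2
s2 --2--> s2
s2 --2--> s2
s2 --1--> s2
s2 --2--> s2
s2 --0--> s2
s2 --1--> s2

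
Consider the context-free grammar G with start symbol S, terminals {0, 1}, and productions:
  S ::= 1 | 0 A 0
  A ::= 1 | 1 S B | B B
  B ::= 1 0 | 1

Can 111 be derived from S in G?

no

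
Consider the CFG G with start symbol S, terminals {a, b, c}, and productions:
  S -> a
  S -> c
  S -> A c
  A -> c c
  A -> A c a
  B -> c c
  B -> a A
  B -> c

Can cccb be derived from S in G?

no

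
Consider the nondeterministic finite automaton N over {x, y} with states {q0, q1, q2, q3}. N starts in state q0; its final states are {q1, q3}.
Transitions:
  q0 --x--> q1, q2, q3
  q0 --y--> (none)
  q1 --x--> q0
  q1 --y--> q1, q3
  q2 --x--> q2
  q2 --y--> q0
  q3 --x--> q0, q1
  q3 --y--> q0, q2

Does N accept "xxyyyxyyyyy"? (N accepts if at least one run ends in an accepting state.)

accepted

Start: {q0}
read x: {q1, q2, q3}
read x: {q0, q1, q2}
read y: {q0, q1, q3}
read y: {q0, q1, q2, q3}
read y: {q0, q1, q2, q3}
read x: {q0, q1, q2, q3}
read y: {q0, q1, q2, q3}
read y: {q0, q1, q2, q3}
read y: {q0, q1, q2, q3}
read y: {q0, q1, q2, q3}
read y: {q0, q1, q2, q3}
Reachable ∩ accepting = {q1, q3} — nonempty.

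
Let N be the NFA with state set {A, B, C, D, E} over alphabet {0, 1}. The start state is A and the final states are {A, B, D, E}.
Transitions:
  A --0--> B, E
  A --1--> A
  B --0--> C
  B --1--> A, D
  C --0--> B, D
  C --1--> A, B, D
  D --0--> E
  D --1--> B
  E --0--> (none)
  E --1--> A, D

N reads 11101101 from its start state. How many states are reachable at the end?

Start: {A}
read 1: {A}
read 1: {A}
read 1: {A}
read 0: {B, E}
read 1: {A, D}
read 1: {A, B}
read 0: {B, C, E}
read 1: {A, B, D}
Final reachable set {A, B, D} has 3 states.

3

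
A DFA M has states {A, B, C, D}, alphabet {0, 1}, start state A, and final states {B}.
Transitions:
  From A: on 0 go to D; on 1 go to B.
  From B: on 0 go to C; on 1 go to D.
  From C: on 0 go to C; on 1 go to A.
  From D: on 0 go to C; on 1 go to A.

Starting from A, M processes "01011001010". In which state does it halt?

A --0--> D
D --1--> A
A --0--> D
D --1--> A
A --1--> B
B --0--> C
C --0--> C
C --1--> A
A --0--> D
D --1--> A
A --0--> D

D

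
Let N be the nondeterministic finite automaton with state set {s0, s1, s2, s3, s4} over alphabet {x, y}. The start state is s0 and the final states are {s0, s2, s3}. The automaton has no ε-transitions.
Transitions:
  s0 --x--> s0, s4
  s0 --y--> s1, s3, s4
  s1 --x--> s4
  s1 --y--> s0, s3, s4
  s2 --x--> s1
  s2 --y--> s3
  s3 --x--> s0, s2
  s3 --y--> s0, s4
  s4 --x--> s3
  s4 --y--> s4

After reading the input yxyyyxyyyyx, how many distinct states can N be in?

Start: {s0}
read y: {s1, s3, s4}
read x: {s0, s2, s3, s4}
read y: {s0, s1, s3, s4}
read y: {s0, s1, s3, s4}
read y: {s0, s1, s3, s4}
read x: {s0, s2, s3, s4}
read y: {s0, s1, s3, s4}
read y: {s0, s1, s3, s4}
read y: {s0, s1, s3, s4}
read y: {s0, s1, s3, s4}
read x: {s0, s2, s3, s4}
Final reachable set {s0, s2, s3, s4} has 4 states.

4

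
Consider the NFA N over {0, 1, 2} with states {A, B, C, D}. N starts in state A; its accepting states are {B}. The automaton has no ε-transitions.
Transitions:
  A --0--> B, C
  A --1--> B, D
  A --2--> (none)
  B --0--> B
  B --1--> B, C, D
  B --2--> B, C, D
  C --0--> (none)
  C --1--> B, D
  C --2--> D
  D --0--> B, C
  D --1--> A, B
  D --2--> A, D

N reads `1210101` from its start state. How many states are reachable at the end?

3

Start: {A}
read 1: {B, D}
read 2: {A, B, C, D}
read 1: {A, B, C, D}
read 0: {B, C}
read 1: {B, C, D}
read 0: {B, C}
read 1: {B, C, D}
Final reachable set {B, C, D} has 3 states.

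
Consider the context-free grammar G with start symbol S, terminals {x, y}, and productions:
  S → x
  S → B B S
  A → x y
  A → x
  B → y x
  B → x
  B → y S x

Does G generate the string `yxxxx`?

S ⇒ BBS ⇒ ySxBS ⇒ yxxBS ⇒ yxxxS ⇒ yxxxx

yes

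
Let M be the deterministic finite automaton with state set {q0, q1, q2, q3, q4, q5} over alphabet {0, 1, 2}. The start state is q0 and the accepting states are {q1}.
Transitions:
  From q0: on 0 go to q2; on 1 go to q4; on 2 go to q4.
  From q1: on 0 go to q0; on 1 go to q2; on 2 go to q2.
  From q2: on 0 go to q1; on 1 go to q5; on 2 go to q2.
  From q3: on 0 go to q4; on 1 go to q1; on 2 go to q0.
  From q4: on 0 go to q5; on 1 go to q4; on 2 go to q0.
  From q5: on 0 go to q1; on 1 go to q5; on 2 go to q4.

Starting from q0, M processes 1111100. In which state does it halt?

q0 --1--> q4
q4 --1--> q4
q4 --1--> q4
q4 --1--> q4
q4 --1--> q4
q4 --0--> q5
q5 --0--> q1

q1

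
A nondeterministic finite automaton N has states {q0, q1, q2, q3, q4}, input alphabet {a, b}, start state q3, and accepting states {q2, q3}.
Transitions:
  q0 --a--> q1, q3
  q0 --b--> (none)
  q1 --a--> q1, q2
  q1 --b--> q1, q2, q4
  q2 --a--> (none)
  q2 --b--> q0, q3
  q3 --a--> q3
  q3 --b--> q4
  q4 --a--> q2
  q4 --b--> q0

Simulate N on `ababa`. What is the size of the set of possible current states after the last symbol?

2

Start: {q3}
read a: {q3}
read b: {q4}
read a: {q2}
read b: {q0, q3}
read a: {q1, q3}
Final reachable set {q1, q3} has 2 states.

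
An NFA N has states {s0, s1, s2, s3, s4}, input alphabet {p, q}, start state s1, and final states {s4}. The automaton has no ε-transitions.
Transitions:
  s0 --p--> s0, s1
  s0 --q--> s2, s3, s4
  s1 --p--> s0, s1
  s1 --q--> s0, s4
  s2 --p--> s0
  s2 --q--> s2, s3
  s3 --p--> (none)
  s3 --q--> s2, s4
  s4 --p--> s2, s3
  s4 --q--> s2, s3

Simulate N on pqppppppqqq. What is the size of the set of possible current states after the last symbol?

3

Start: {s1}
read p: {s0, s1}
read q: {s0, s2, s3, s4}
read p: {s0, s1, s2, s3}
read p: {s0, s1}
read p: {s0, s1}
read p: {s0, s1}
read p: {s0, s1}
read p: {s0, s1}
read q: {s0, s2, s3, s4}
read q: {s2, s3, s4}
read q: {s2, s3, s4}
Final reachable set {s2, s3, s4} has 3 states.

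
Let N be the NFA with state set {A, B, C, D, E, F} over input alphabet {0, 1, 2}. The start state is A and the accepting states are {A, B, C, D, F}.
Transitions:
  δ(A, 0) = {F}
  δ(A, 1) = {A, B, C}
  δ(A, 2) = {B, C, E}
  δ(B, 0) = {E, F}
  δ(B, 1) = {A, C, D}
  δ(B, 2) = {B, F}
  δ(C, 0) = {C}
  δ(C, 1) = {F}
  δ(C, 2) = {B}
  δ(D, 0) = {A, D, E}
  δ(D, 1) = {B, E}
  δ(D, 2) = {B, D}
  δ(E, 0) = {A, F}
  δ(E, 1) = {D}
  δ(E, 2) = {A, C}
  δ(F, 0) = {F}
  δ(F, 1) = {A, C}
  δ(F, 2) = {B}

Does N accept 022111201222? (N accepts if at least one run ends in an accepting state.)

Start: {A}
read 0: {F}
read 2: {B}
read 2: {B, F}
read 1: {A, C, D}
read 1: {A, B, C, E, F}
read 1: {A, B, C, D, F}
read 2: {B, C, D, E, F}
read 0: {A, C, D, E, F}
read 1: {A, B, C, D, E, F}
read 2: {A, B, C, D, E, F}
read 2: {A, B, C, D, E, F}
read 2: {A, B, C, D, E, F}
Reachable ∩ accepting = {A, B, C, D, F} — nonempty.

accepted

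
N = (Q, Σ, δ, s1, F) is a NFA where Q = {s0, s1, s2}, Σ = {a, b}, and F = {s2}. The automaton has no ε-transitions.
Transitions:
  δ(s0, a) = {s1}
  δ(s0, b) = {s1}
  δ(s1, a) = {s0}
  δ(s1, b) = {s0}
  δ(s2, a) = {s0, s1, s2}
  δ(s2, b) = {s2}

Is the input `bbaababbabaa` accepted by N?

rejected

Start: {s1}
read b: {s0}
read b: {s1}
read a: {s0}
read a: {s1}
read b: {s0}
read a: {s1}
read b: {s0}
read b: {s1}
read a: {s0}
read b: {s1}
read a: {s0}
read a: {s1}
Reachable ∩ accepting = {} — empty.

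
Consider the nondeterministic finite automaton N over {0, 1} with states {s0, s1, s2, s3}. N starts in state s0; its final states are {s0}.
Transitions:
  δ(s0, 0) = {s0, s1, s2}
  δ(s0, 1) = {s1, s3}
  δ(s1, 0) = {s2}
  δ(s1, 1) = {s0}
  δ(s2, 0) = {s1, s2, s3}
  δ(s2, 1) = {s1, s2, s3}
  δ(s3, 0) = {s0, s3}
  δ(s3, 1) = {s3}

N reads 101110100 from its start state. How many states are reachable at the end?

4

Start: {s0}
read 1: {s1, s3}
read 0: {s0, s2, s3}
read 1: {s1, s2, s3}
read 1: {s0, s1, s2, s3}
read 1: {s0, s1, s2, s3}
read 0: {s0, s1, s2, s3}
read 1: {s0, s1, s2, s3}
read 0: {s0, s1, s2, s3}
read 0: {s0, s1, s2, s3}
Final reachable set {s0, s1, s2, s3} has 4 states.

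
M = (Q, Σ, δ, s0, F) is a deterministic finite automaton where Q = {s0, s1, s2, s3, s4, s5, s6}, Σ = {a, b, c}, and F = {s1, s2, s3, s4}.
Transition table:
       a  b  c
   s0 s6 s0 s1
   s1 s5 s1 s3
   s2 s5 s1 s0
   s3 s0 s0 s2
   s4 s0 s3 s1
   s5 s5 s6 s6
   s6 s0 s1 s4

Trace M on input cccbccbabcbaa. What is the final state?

s6

s0 --c--> s1
s1 --c--> s3
s3 --c--> s2
s2 --b--> s1
s1 --c--> s3
s3 --c--> s2
s2 --b--> s1
s1 --a--> s5
s5 --b--> s6
s6 --c--> s4
s4 --b--> s3
s3 --a--> s0
s0 --a--> s6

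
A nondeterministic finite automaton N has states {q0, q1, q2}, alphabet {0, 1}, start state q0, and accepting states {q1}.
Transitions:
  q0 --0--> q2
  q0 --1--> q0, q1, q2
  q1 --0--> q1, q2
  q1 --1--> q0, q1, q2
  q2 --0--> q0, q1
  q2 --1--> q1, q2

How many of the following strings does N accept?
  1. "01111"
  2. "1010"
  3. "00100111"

3

"01111": accepted
"1010": accepted
"00100111": accepted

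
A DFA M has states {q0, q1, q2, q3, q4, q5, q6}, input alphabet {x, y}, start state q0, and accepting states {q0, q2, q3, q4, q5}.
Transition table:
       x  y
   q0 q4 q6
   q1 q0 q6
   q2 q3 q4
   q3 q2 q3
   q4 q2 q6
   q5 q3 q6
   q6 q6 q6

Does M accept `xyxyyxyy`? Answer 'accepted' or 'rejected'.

q0 --x--> q4
q4 --y--> q6
q6 --x--> q6
q6 --y--> q6
q6 --y--> q6
q6 --x--> q6
q6 --y--> q6
q6 --y--> q6
End in state q6, which is not an accepting state.

rejected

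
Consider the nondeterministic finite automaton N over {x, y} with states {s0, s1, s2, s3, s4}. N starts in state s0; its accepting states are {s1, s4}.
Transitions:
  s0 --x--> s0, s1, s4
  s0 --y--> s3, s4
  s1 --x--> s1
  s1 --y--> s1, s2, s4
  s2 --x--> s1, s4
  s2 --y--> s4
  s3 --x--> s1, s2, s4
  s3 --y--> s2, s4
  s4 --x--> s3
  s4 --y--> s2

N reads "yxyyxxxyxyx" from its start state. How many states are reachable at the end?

3

Start: {s0}
read y: {s3, s4}
read x: {s1, s2, s3, s4}
read y: {s1, s2, s4}
read y: {s1, s2, s4}
read x: {s1, s3, s4}
read x: {s1, s2, s3, s4}
read x: {s1, s2, s3, s4}
read y: {s1, s2, s4}
read x: {s1, s3, s4}
read y: {s1, s2, s4}
read x: {s1, s3, s4}
Final reachable set {s1, s3, s4} has 3 states.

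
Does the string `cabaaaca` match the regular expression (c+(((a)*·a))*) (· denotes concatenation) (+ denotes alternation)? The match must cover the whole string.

Neither c nor (((a)*·a))* matches cabaaaca.

no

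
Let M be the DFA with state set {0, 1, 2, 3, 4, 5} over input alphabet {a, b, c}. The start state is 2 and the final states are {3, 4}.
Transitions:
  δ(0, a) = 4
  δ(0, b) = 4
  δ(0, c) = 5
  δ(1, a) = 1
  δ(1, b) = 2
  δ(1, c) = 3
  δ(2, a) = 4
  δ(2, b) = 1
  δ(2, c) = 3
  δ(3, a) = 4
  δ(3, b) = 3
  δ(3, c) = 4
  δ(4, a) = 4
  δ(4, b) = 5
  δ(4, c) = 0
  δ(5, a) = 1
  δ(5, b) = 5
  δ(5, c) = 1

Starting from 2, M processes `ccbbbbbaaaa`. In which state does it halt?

2 --c--> 3
3 --c--> 4
4 --b--> 5
5 --b--> 5
5 --b--> 5
5 --b--> 5
5 --b--> 5
5 --a--> 1
1 --a--> 1
1 --a--> 1
1 --a--> 1

1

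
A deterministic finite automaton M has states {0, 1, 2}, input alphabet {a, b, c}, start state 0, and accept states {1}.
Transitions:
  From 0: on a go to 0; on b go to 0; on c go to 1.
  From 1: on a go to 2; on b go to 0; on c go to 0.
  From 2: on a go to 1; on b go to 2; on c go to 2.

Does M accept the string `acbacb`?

rejected

0 --a--> 0
0 --c--> 1
1 --b--> 0
0 --a--> 0
0 --c--> 1
1 --b--> 0
End in state 0, which is not an accepting state.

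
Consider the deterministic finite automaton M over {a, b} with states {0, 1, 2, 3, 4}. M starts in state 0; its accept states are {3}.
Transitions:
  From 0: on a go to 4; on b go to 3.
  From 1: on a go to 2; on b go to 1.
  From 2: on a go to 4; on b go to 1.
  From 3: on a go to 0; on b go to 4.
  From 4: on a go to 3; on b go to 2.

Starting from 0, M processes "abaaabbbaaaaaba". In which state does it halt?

0 --a--> 4
4 --b--> 2
2 --a--> 4
4 --a--> 3
3 --a--> 0
0 --b--> 3
3 --b--> 4
4 --b--> 2
2 --a--> 4
4 --a--> 3
3 --a--> 0
0 --a--> 4
4 --a--> 3
3 --b--> 4
4 --a--> 3

3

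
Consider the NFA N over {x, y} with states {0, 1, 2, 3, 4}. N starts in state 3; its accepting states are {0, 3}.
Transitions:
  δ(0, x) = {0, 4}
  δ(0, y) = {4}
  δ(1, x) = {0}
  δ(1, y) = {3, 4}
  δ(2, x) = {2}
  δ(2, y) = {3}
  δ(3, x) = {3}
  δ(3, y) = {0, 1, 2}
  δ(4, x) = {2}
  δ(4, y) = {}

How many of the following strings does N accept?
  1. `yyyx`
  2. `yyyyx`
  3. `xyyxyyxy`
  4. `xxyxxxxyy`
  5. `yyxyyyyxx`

`yyyx`: accepted
`yyyyx`: accepted
`xyyxyyxy`: accepted
`xxyxxxxyy`: accepted
`yyxyyyyxx`: accepted

5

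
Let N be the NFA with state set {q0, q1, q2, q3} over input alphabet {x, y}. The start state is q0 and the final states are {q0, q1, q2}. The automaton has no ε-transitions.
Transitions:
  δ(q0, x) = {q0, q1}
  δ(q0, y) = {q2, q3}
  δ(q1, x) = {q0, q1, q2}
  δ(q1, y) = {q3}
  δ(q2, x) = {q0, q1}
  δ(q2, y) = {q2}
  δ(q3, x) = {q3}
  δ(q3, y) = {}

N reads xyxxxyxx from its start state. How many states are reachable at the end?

Start: {q0}
read x: {q0, q1}
read y: {q2, q3}
read x: {q0, q1, q3}
read x: {q0, q1, q2, q3}
read x: {q0, q1, q2, q3}
read y: {q2, q3}
read x: {q0, q1, q3}
read x: {q0, q1, q2, q3}
Final reachable set {q0, q1, q2, q3} has 4 states.

4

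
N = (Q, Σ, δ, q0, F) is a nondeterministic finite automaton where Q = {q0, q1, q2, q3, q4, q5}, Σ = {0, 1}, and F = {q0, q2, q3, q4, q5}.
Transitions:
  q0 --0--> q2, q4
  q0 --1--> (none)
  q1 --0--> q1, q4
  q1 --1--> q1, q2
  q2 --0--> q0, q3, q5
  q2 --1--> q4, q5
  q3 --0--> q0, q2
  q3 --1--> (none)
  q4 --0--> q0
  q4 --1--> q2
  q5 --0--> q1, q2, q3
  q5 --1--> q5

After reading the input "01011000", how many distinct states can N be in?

Start: {q0}
read 0: {q2, q4}
read 1: {q2, q4, q5}
read 0: {q0, q1, q2, q3, q5}
read 1: {q1, q2, q4, q5}
read 1: {q1, q2, q4, q5}
read 0: {q0, q1, q2, q3, q4, q5}
read 0: {q0, q1, q2, q3, q4, q5}
read 0: {q0, q1, q2, q3, q4, q5}
Final reachable set {q0, q1, q2, q3, q4, q5} has 6 states.

6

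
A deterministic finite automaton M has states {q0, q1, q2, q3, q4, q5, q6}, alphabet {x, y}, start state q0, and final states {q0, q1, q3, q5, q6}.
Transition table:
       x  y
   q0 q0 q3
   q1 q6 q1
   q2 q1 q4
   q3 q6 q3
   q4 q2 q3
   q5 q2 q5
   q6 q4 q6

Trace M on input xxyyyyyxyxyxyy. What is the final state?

q0 --x--> q0
q0 --x--> q0
q0 --y--> q3
q3 --y--> q3
q3 --y--> q3
q3 --y--> q3
q3 --y--> q3
q3 --x--> q6
q6 --y--> q6
q6 --x--> q4
q4 --y--> q3
q3 --x--> q6
q6 --y--> q6
q6 --y--> q6

q6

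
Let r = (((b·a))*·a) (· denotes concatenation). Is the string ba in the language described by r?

no

No split of ba into u·v has ((b·a))* matching u and a matching v.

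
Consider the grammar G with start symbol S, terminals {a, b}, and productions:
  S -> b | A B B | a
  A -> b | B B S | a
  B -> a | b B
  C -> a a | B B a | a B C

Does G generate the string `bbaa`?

yes

S ⇒ ABB ⇒ bBB ⇒ bbBB ⇒ bbaB ⇒ bbaa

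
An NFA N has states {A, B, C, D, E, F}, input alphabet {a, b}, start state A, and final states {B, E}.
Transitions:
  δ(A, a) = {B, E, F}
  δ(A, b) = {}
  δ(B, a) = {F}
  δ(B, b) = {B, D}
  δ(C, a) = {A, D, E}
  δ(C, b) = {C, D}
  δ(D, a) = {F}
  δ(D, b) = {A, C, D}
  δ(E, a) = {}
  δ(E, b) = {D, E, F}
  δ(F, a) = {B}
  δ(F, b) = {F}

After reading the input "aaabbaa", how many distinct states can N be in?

Start: {A}
read a: {B, E, F}
read a: {B, F}
read a: {B, F}
read b: {B, D, F}
read b: {A, B, C, D, F}
read a: {A, B, D, E, F}
read a: {B, E, F}
Final reachable set {B, E, F} has 3 states.

3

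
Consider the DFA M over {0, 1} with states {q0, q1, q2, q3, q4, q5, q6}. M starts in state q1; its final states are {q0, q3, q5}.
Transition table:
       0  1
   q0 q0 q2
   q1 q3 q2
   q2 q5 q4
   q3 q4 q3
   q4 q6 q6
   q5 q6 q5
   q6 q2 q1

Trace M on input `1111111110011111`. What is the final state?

q1

q1 --1--> q2
q2 --1--> q4
q4 --1--> q6
q6 --1--> q1
q1 --1--> q2
q2 --1--> q4
q4 --1--> q6
q6 --1--> q1
q1 --1--> q2
q2 --0--> q5
q5 --0--> q6
q6 --1--> q1
q1 --1--> q2
q2 --1--> q4
q4 --1--> q6
q6 --1--> q1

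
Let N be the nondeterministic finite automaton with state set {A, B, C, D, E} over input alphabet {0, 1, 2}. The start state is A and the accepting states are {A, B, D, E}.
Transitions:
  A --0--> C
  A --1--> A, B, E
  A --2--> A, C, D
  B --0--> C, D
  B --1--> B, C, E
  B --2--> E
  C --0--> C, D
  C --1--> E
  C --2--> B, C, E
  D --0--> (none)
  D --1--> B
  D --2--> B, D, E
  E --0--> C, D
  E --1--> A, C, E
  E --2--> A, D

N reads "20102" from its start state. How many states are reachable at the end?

Start: {A}
read 2: {A, C, D}
read 0: {C, D}
read 1: {B, E}
read 0: {C, D}
read 2: {B, C, D, E}
Final reachable set {B, C, D, E} has 4 states.

4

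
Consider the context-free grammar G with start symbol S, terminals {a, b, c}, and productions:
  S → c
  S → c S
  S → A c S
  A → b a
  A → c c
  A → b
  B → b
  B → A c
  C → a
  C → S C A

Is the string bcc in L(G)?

S ⇒ AcS ⇒ bcS ⇒ bcc

yes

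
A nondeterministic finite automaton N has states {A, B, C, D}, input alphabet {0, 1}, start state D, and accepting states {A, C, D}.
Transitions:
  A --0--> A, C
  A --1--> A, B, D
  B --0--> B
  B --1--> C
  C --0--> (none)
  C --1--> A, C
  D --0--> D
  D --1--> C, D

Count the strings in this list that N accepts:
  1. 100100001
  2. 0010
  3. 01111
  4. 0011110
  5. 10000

100100001: accepted
0010: accepted
01111: accepted
0011110: accepted
10000: accepted

5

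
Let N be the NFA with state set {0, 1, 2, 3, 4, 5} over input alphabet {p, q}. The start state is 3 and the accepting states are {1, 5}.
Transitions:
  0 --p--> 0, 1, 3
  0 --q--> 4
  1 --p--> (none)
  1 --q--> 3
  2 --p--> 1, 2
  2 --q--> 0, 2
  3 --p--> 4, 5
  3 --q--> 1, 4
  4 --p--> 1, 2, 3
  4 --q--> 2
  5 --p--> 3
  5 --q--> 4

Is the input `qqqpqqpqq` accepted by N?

accepted

Start: {3}
read q: {1, 4}
read q: {2, 3}
read q: {0, 1, 2, 4}
read p: {0, 1, 2, 3}
read q: {0, 1, 2, 3, 4}
read q: {0, 1, 2, 3, 4}
read p: {0, 1, 2, 3, 4, 5}
read q: {0, 1, 2, 3, 4}
read q: {0, 1, 2, 3, 4}
Reachable ∩ accepting = {1} — nonempty.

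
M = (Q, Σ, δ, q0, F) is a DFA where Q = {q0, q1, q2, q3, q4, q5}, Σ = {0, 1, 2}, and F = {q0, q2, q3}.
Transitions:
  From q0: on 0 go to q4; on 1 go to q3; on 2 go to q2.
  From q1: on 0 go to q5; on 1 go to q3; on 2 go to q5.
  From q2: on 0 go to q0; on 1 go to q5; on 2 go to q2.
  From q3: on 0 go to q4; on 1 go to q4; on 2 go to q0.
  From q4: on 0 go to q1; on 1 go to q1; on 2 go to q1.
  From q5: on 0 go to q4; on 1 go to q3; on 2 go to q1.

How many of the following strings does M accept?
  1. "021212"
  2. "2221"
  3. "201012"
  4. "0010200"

1

"021212": accepted
"2221": rejected
"201012": rejected
"0010200": rejected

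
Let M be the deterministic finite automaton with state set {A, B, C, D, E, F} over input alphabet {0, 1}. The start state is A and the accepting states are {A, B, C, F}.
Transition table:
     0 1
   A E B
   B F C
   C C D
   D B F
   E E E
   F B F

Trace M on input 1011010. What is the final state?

A --1--> B
B --0--> F
F --1--> F
F --1--> F
F --0--> B
B --1--> C
C --0--> C

C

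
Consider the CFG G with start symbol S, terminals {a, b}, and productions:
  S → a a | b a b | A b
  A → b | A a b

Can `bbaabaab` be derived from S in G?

no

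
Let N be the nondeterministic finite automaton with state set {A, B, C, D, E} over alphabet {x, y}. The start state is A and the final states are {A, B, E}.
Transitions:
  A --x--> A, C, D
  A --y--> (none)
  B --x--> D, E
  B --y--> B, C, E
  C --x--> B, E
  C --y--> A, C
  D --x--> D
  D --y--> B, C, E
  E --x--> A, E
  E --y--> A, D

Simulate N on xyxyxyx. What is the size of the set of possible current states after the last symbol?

Start: {A}
read x: {A, C, D}
read y: {A, B, C, E}
read x: {A, B, C, D, E}
read y: {A, B, C, D, E}
read x: {A, B, C, D, E}
read y: {A, B, C, D, E}
read x: {A, B, C, D, E}
Final reachable set {A, B, C, D, E} has 5 states.

5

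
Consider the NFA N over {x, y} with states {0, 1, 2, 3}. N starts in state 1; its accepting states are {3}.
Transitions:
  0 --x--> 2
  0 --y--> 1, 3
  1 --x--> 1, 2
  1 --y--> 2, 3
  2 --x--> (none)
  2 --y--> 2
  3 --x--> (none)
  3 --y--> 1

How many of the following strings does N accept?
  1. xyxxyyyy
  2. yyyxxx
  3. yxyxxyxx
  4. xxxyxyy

0

xyxxyyyy: rejected
yyyxxx: rejected
yxyxxyxx: rejected
xxxyxyy: rejected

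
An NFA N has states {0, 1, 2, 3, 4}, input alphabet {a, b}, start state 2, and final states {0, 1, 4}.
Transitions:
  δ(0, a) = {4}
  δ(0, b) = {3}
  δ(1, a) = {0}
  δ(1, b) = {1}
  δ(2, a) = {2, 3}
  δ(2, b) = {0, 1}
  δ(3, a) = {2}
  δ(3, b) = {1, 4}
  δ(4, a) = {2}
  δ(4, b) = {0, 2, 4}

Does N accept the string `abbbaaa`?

Start: {2}
read a: {2, 3}
read b: {0, 1, 4}
read b: {0, 1, 2, 3, 4}
read b: {0, 1, 2, 3, 4}
read a: {0, 2, 3, 4}
read a: {2, 3, 4}
read a: {2, 3}
Reachable ∩ accepting = {} — empty.

rejected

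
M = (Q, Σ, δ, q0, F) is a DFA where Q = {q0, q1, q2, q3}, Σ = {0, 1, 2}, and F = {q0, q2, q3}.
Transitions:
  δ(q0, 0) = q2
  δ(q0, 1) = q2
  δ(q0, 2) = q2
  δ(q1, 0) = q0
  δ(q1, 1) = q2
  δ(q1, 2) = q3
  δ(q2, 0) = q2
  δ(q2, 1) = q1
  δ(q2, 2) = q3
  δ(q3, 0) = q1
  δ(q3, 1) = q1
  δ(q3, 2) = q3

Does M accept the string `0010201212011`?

rejected

q0 --0--> q2
q2 --0--> q2
q2 --1--> q1
q1 --0--> q0
q0 --2--> q2
q2 --0--> q2
q2 --1--> q1
q1 --2--> q3
q3 --1--> q1
q1 --2--> q3
q3 --0--> q1
q1 --1--> q2
q2 --1--> q1
End in state q1, which is not an accepting state.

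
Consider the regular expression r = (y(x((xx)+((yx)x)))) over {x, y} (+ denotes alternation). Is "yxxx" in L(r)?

yes

Split as y·xxx: y matches y and (x((xx)+((yx)x))) matches xxx.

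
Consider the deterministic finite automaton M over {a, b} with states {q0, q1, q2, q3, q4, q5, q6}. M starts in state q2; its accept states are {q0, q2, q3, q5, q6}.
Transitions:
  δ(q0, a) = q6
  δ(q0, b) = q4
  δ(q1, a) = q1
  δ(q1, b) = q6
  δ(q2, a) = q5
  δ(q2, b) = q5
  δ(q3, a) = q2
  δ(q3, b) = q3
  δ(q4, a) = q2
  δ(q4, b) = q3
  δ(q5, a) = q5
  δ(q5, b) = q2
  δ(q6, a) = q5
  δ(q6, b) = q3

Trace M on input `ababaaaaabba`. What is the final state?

q5

q2 --a--> q5
q5 --b--> q2
q2 --a--> q5
q5 --b--> q2
q2 --a--> q5
q5 --a--> q5
q5 --a--> q5
q5 --a--> q5
q5 --a--> q5
q5 --b--> q2
q2 --b--> q5
q5 --a--> q5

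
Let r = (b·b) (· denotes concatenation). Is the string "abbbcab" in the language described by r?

no

No split of abbbcab into u·v has b matching u and b matching v.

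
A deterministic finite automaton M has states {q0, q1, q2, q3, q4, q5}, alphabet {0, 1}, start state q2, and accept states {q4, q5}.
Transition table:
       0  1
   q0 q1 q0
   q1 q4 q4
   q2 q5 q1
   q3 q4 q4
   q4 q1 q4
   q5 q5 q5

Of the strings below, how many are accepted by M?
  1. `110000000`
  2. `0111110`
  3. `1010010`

1

`110000000`: rejected
`0111110`: accepted
`1010010`: rejected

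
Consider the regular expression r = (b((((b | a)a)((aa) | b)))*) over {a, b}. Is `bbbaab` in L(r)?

No split of bbbaab into u·v has b matching u and ((((b|a)a)((aa)|b)))* matching v.

no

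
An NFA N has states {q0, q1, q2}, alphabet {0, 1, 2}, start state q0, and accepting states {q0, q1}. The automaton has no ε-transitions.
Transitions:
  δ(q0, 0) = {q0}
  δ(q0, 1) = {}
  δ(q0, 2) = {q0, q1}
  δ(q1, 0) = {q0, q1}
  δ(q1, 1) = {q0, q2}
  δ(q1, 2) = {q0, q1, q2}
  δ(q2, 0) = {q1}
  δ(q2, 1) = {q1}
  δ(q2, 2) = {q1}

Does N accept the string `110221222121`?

Start: {q0}
read 1: {}
The reachable set is empty and stays empty for the remaining 11 symbols.
Reachable ∩ accepting = {} — empty.

rejected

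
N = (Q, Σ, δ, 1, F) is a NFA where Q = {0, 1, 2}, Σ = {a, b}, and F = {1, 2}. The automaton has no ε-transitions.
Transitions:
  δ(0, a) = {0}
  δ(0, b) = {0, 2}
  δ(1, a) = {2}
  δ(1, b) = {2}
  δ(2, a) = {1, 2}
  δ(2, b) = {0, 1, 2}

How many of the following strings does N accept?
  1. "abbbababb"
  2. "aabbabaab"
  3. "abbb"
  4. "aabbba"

4

"abbbababb": accepted
"aabbabaab": accepted
"abbb": accepted
"aabbba": accepted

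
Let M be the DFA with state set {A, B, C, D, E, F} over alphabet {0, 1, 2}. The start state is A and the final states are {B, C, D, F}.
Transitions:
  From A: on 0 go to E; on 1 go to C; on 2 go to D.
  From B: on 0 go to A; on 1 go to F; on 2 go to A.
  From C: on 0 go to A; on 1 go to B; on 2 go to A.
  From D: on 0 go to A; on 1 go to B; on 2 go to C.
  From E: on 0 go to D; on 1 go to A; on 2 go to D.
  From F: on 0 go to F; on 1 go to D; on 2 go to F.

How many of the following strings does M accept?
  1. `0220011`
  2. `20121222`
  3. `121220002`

3

`0220011`: accepted
`20121222`: accepted
`121220002`: accepted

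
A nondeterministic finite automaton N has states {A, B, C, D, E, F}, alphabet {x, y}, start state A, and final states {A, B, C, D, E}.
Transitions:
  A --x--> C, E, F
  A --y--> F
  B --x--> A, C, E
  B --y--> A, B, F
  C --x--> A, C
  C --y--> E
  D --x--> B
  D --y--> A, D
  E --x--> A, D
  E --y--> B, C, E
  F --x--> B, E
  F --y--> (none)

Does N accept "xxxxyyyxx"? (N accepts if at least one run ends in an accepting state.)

accepted

Start: {A}
read x: {C, E, F}
read x: {A, B, C, D, E}
read x: {A, B, C, D, E, F}
read x: {A, B, C, D, E, F}
read y: {A, B, C, D, E, F}
read y: {A, B, C, D, E, F}
read y: {A, B, C, D, E, F}
read x: {A, B, C, D, E, F}
read x: {A, B, C, D, E, F}
Reachable ∩ accepting = {A, B, C, D, E} — nonempty.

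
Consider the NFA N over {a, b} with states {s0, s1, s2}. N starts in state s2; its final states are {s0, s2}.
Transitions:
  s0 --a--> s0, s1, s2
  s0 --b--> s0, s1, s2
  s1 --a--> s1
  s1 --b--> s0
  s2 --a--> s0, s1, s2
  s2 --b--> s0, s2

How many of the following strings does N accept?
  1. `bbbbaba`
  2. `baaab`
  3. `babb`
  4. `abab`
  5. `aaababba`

5

`bbbbaba`: accepted
`baaab`: accepted
`babb`: accepted
`abab`: accepted
`aaababba`: accepted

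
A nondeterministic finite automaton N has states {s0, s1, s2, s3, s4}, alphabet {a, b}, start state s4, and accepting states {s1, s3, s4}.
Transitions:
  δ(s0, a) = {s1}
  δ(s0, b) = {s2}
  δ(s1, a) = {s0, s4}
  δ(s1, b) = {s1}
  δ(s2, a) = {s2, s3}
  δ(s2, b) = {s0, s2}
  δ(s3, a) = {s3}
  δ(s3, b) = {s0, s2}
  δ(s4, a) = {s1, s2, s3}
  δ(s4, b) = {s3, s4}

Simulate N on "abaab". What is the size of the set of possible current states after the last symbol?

Start: {s4}
read a: {s1, s2, s3}
read b: {s0, s1, s2}
read a: {s0, s1, s2, s3, s4}
read a: {s0, s1, s2, s3, s4}
read b: {s0, s1, s2, s3, s4}
Final reachable set {s0, s1, s2, s3, s4} has 5 states.

5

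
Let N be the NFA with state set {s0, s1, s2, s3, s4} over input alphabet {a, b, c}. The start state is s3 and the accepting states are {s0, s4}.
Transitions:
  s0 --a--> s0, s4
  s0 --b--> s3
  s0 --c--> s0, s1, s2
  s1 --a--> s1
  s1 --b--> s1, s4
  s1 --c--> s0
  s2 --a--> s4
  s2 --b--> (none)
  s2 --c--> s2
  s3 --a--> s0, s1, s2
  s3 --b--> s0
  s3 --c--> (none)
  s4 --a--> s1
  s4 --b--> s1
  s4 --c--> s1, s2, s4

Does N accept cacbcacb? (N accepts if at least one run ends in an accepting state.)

Start: {s3}
read c: {}
The reachable set is empty and stays empty for the remaining 7 symbols.
Reachable ∩ accepting = {} — empty.

rejected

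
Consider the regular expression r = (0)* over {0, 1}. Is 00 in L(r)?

yes

Split into 2 pieces 0 · 0; each matches 0.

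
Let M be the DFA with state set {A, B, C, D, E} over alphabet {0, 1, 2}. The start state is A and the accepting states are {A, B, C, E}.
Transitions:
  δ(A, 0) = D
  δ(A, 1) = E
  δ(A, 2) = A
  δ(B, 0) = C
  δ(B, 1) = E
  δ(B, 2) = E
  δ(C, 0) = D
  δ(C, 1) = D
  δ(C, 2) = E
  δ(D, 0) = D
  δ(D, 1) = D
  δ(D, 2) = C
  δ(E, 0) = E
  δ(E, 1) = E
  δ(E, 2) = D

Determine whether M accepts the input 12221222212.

A --1--> E
E --2--> D
D --2--> C
C --2--> E
E --1--> E
E --2--> D
D --2--> C
C --2--> E
E --2--> D
D --1--> D
D --2--> C
End in state C, which is an accepting state.

accepted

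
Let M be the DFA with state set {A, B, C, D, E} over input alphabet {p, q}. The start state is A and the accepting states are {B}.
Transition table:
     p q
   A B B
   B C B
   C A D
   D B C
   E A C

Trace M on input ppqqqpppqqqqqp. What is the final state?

A --p--> B
B --p--> C
C --q--> D
D --q--> C
C --q--> D
D --p--> B
B --p--> C
C --p--> A
A --q--> B
B --q--> B
B --q--> B
B --q--> B
B --q--> B
B --p--> C

C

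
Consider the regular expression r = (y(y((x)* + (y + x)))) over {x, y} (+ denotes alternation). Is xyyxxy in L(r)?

no

No split of xyyxxy into u·v has y matching u and (y((x)*+(y+x))) matching v.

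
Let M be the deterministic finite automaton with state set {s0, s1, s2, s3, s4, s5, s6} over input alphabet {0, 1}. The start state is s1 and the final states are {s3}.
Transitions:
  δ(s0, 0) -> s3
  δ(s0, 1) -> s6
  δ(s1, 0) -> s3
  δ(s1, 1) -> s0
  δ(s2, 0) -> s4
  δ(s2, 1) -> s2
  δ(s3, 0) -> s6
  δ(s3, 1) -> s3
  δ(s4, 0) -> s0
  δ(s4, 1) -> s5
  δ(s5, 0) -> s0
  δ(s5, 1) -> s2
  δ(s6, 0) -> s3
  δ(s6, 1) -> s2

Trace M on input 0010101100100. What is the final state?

s6

s1 --0--> s3
s3 --0--> s6
s6 --1--> s2
s2 --0--> s4
s4 --1--> s5
s5 --0--> s0
s0 --1--> s6
s6 --1--> s2
s2 --0--> s4
s4 --0--> s0
s0 --1--> s6
s6 --0--> s3
s3 --0--> s6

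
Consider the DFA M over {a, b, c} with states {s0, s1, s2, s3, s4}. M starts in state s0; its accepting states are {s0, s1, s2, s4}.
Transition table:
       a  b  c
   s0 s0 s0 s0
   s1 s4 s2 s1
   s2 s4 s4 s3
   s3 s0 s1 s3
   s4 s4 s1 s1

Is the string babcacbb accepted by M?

s0 --b--> s0
s0 --a--> s0
s0 --b--> s0
s0 --c--> s0
s0 --a--> s0
s0 --c--> s0
s0 --b--> s0
s0 --b--> s0
End in state s0, which is an accepting state.

accepted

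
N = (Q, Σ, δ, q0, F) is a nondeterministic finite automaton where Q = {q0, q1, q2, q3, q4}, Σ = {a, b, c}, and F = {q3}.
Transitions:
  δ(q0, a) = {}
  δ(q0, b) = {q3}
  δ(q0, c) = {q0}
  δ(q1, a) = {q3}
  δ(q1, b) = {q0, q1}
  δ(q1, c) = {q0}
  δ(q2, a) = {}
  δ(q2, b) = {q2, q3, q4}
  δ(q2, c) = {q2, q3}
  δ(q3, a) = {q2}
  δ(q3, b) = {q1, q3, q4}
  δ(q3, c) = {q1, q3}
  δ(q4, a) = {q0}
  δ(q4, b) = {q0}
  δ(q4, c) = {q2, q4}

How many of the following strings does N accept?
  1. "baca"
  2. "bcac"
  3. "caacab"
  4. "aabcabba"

1

"baca": rejected
"bcac": accepted
"caacab": rejected
"aabcabba": rejected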